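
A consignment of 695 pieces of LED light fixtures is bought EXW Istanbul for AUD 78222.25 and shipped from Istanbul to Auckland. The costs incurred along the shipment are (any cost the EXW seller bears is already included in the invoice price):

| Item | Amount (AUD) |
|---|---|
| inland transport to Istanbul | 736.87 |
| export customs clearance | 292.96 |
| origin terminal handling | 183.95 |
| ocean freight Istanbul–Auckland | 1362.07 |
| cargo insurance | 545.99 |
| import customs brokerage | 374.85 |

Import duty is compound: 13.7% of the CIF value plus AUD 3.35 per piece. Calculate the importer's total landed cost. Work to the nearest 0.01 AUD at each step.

EXW: the seller makes goods available at their premises; the buyer bears all onward costs.
CIF value = EXW price + inland to port + export clearance + origin terminal + freight + insurance = 78222.25 + 736.87 + 292.96 + 183.95 + 1362.07 + 545.99 = 81344.09
Ad valorem component: 81344.09 × 13.7% = 11144.14
Specific component: 695 × 3.35 = 2328.25
Import duty = 11144.14 + 2328.25 = 13472.39
Buyer bears: inland to port 736.87 + export clearance 292.96 + origin terminal 183.95 + freight 1362.07 + insurance 545.99 + brokerage 374.85 + duty 13472.39 = 16969.08
Landed cost = invoice 78222.25 + 16969.08 = 95191.33

Total landed cost: AUD 95191.33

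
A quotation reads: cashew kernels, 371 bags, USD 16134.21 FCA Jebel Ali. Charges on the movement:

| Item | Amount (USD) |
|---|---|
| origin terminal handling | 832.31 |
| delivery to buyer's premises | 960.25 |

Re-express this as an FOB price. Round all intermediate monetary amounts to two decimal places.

Not relevant to the conversion: delivery — on the buyer under both terms; not part of either seller's price.
From FCA to FOB, the seller additionally bears: origin terminal.
FOB price = 16134.21 + 832.31 = 16966.52

FOB price: USD 16966.52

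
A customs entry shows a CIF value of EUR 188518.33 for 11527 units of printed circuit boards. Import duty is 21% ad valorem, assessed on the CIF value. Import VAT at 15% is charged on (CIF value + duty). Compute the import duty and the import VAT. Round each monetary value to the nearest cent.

Import duty = 188518.33 × 21% = 39588.85
VAT base = CIF + duty = 188518.33 + 39588.85 = 228107.18
Import VAT = 228107.18 × 15% = 34216.08

Import duty: EUR 39588.85; import VAT: EUR 34216.08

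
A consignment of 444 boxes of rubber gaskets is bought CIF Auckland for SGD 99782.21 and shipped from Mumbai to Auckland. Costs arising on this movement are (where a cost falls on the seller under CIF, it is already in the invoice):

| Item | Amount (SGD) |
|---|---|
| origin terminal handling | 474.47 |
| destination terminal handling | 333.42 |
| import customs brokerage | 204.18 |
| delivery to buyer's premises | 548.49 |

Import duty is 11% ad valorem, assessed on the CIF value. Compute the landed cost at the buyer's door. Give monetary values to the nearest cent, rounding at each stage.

Total landed cost: SGD 111844.34

CIF: the seller pays costs through ocean freight and marine insurance to the destination port.
Already in the invoice (seller's account under CIF): origin terminal — exclude.
The CIF price already equals the CIF value: 99782.21
Import duty = 99782.21 × 11% = 10976.04
Buyer bears: destination terminal 333.42 + brokerage 204.18 + delivery 548.49 + duty 10976.04 = 12062.13
Landed cost = invoice 99782.21 + 12062.13 = 111844.34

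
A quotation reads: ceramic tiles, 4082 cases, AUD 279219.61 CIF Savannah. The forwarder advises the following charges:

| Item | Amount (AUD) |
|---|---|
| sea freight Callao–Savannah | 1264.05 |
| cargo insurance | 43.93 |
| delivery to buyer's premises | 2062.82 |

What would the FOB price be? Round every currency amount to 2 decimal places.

FOB price: AUD 277911.63

Not relevant to the conversion: delivery — on the buyer under both terms; not part of either seller's price.
From CIF to FOB, the seller no longer bears: freight, insurance.
FOB price = 279219.61 − 1264.05 − 43.93 = 277911.63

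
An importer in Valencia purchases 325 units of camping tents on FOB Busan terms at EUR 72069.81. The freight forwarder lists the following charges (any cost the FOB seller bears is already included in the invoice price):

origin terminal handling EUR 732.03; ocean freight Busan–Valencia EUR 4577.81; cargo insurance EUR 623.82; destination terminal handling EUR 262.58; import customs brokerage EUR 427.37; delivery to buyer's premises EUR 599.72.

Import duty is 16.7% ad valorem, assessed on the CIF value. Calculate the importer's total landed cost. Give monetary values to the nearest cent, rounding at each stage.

FOB: the seller bears costs until goods are on board at the origin port; the buyer bears freight, insurance and all costs thereafter.
Already in the invoice (seller's account under FOB): origin terminal — exclude.
CIF value = FOB price + freight + insurance = 72069.81 + 4577.81 + 623.82 = 77271.44
Import duty = 77271.44 × 16.7% = 12904.33
Buyer bears: freight 4577.81 + insurance 623.82 + destination terminal 262.58 + brokerage 427.37 + delivery 599.72 + duty 12904.33 = 19395.63
Landed cost = invoice 72069.81 + 19395.63 = 91465.44

Total landed cost: EUR 91465.44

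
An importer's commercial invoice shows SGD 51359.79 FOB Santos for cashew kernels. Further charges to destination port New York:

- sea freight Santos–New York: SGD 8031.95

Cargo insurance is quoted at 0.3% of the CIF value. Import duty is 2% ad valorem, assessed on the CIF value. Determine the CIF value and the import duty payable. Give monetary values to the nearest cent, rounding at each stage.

Let C be the CIF value. C = FOB price + freight + 0.3% × C
C − 0.3% × C = 51359.79 + 8031.95
0.997 × C = 59391.74
C = 59391.74 / 0.997 = 59570.45
Insurance premium = 0.3% × 59570.45 = 178.71
Import duty = 59570.45 × 2% = 1191.41

CIF value: SGD 59570.45; import duty: SGD 1191.41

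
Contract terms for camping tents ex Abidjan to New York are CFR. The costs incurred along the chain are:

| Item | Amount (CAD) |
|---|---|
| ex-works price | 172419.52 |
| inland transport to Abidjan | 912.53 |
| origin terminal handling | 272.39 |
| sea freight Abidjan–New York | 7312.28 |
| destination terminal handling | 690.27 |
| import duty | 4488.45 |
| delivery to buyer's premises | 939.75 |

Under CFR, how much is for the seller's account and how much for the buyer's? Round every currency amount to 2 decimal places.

Seller: CAD 180916.72; buyer: CAD 6118.47

CFR: the seller pays costs through ocean freight to the destination port, but not insurance.
Seller's account: goods 172419.52 + inland to port 912.53 + origin terminal 272.39 + freight 7312.28 = 180916.72
Buyer's account: destination terminal 690.27 + duty 4488.45 + delivery 939.75 = 6118.47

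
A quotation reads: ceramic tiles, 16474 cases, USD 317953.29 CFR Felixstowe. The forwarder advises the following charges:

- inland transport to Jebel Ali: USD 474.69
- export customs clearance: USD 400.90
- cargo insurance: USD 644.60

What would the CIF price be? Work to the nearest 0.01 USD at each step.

CIF price: USD 318597.89

Not relevant to the conversion: inland to port, export clearance — on the seller under both CFR and CIF; already in the CFR price and stays in the CIF price.
From CFR to CIF, the seller additionally bears: insurance.
CIF price = 317953.29 + 644.60 = 318597.89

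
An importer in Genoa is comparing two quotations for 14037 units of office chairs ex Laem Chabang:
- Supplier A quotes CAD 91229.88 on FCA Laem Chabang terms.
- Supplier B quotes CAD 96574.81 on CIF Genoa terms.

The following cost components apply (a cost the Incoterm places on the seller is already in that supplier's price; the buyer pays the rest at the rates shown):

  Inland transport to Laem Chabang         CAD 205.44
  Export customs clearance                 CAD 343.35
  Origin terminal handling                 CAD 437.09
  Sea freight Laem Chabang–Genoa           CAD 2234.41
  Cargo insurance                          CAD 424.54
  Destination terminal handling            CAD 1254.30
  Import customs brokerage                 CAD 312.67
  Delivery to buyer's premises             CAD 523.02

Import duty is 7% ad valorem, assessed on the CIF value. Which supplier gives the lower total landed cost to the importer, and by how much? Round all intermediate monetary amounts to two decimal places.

Supplier A is cheaper by CAD 2406.32

Supplier A (FCA):
CIF value = FCA price + origin terminal + freight + insurance = 91229.88 + 437.09 + 2234.41 + 424.54 = 94325.92
Import duty = 94325.92 × 7% = 6602.81
Buyer bears (A): 437.09 + 2234.41 + 424.54 + 1254.30 + 312.67 + 523.02 = 5186.03
Landed cost (A) = invoice 91229.88 + 5186.03 + duty 6602.81 = 103018.72
Supplier B (CIF):
The CIF price already equals the CIF value: 96574.81
Import duty = 96574.81 × 7% = 6760.24
Buyer bears (B): 1254.30 + 312.67 + 523.02 = 2089.99
Landed cost (B) = invoice 96574.81 + 2089.99 + duty 6760.24 = 105425.04
Difference = |103018.72 − 105425.04| = 2406.32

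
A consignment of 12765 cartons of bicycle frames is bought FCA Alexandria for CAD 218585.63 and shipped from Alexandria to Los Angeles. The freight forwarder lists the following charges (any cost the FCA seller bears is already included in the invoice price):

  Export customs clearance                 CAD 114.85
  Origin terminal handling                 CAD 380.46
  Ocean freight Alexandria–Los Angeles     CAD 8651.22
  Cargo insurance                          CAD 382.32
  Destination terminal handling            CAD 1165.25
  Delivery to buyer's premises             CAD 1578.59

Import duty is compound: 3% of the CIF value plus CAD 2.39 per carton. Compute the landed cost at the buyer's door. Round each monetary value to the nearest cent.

FCA: the seller delivers export-cleared goods to the carrier; the buyer bears costs from that point.
Already in the invoice (seller's account under FCA): export clearance — exclude.
CIF value = FCA price + origin terminal + freight + insurance = 218585.63 + 380.46 + 8651.22 + 382.32 = 227999.63
Ad valorem component: 227999.63 × 3% = 6839.99
Specific component: 12765 × 2.39 = 30508.35
Import duty = 6839.99 + 30508.35 = 37348.34
Buyer bears: origin terminal 380.46 + freight 8651.22 + insurance 382.32 + destination terminal 1165.25 + delivery 1578.59 + duty 37348.34 = 49506.18
Landed cost = invoice 218585.63 + 49506.18 = 268091.81

Total landed cost: CAD 268091.81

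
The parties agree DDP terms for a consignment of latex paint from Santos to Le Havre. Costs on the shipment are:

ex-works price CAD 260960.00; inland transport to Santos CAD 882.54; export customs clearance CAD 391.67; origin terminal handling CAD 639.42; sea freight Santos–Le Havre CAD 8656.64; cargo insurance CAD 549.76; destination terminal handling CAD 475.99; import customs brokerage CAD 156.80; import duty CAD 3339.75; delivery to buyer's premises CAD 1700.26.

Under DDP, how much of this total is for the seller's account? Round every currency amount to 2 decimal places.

DDP: the seller bears all costs including import duty.
Seller's account: goods 260960.00 + inland to port 882.54 + export clearance 391.67 + origin terminal 639.42 + freight 8656.64 + insurance 549.76 + destination terminal 475.99 + brokerage 156.80 + duty 3339.75 + delivery 1700.26 = 277752.83
Buyer's account: 0.00

Seller's account: CAD 277752.83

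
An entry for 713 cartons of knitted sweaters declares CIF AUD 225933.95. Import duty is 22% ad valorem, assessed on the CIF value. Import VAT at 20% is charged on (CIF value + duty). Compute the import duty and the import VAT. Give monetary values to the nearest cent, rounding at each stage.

Import duty: AUD 49705.47; import VAT: AUD 55127.88

Import duty = 225933.95 × 22% = 49705.47
VAT base = CIF + duty = 225933.95 + 49705.47 = 275639.42
Import VAT = 275639.42 × 20% = 55127.88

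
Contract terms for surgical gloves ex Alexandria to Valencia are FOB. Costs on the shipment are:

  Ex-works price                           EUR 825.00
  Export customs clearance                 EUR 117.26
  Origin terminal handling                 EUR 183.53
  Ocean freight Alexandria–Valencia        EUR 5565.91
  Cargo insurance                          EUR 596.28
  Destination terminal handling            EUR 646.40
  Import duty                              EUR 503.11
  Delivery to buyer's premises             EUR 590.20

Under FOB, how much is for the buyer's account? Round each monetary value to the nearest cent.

FOB: the seller bears costs until goods are on board at the origin port; the buyer bears freight, insurance and all costs thereafter.
Seller's account: goods 825.00 + export clearance 117.26 + origin terminal 183.53 = 1125.79
Buyer's account: freight 5565.91 + insurance 596.28 + destination terminal 646.40 + duty 503.11 + delivery 590.20 = 7901.90

Buyer's account: EUR 7901.90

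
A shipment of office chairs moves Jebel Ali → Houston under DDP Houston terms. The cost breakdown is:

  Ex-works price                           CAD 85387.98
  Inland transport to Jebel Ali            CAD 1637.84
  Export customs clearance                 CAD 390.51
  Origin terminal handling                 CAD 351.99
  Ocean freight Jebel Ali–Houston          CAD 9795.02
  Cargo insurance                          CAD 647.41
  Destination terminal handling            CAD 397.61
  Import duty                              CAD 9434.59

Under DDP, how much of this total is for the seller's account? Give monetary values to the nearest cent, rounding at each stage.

DDP: the seller bears all costs including import duty.
Seller's account: goods 85387.98 + inland to port 1637.84 + export clearance 390.51 + origin terminal 351.99 + freight 9795.02 + insurance 647.41 + destination terminal 397.61 + duty 9434.59 = 108042.95
Buyer's account: 0.00

Seller's account: CAD 108042.95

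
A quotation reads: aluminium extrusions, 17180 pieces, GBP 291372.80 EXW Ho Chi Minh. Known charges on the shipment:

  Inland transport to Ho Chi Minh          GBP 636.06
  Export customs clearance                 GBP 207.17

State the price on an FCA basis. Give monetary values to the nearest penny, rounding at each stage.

From EXW to FCA, the seller additionally bears: inland to port, export clearance.
FCA price = 291372.80 + 636.06 + 207.17 = 292216.03

FCA price: GBP 292216.03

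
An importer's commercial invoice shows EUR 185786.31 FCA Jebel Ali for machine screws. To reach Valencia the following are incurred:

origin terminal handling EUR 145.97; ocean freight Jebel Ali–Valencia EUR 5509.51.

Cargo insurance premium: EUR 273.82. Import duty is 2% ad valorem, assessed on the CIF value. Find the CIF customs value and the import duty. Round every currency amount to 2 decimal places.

CIF value: EUR 191715.61; import duty: EUR 3834.31

CIF = FCA price + pre-shipment costs + freight + insurance
CIF = 185786.31 + 145.97 + 5509.51 + 273.82 = 191715.61
Import duty = 191715.61 × 2% = 3834.31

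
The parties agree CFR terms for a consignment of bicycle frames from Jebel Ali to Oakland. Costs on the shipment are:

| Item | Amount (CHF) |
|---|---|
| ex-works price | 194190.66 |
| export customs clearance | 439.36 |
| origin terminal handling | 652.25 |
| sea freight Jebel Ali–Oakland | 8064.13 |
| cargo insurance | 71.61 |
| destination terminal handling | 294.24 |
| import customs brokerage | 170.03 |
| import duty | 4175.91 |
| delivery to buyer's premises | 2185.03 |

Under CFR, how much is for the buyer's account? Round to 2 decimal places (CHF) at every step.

Buyer's account: CHF 6896.82

CFR: the seller pays costs through ocean freight to the destination port, but not insurance.
Seller's account: goods 194190.66 + export clearance 439.36 + origin terminal 652.25 + freight 8064.13 = 203346.40
Buyer's account: insurance 71.61 + destination terminal 294.24 + brokerage 170.03 + duty 4175.91 + delivery 2185.03 = 6896.82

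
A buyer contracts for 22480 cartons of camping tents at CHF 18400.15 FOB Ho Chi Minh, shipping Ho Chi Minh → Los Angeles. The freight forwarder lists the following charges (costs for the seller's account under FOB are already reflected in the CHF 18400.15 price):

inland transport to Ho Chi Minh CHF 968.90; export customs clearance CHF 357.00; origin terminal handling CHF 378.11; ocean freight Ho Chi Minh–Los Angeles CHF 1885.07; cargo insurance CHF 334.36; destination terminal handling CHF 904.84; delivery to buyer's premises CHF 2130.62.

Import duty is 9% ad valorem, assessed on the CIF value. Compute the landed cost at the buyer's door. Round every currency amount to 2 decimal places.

Total landed cost: CHF 25510.80

FOB: the seller bears costs until goods are on board at the origin port; the buyer bears freight, insurance and all costs thereafter.
Already in the invoice (seller's account under FOB): inland to port, export clearance, origin terminal — exclude.
CIF value = FOB price + freight + insurance = 18400.15 + 1885.07 + 334.36 = 20619.58
Import duty = 20619.58 × 9% = 1855.76
Buyer bears: freight 1885.07 + insurance 334.36 + destination terminal 904.84 + delivery 2130.62 + duty 1855.76 = 7110.65
Landed cost = invoice 18400.15 + 7110.65 = 25510.80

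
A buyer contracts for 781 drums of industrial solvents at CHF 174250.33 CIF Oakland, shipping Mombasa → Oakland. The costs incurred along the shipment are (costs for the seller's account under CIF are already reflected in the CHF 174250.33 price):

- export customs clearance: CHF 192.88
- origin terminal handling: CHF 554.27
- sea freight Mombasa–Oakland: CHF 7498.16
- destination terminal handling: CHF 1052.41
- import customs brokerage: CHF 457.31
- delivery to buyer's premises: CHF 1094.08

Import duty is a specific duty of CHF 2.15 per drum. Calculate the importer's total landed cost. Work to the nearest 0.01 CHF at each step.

CIF: the seller pays costs through ocean freight and marine insurance to the destination port.
Already in the invoice (seller's account under CIF): export clearance, origin terminal, freight — exclude.
The CIF price already equals the CIF value: 174250.33
Import duty = 781 × 2.15 = 1679.15
Buyer bears: destination terminal 1052.41 + brokerage 457.31 + delivery 1094.08 + duty 1679.15 = 4282.95
Landed cost = invoice 174250.33 + 4282.95 = 178533.28

Total landed cost: CHF 178533.28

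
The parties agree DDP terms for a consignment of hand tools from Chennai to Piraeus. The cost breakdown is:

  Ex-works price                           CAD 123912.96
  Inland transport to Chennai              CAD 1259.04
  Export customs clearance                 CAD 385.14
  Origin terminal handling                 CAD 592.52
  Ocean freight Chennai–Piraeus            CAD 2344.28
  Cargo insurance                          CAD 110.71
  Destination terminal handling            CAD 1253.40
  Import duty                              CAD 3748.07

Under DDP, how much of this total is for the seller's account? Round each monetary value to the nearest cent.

DDP: the seller bears all costs including import duty.
Seller's account: goods 123912.96 + inland to port 1259.04 + export clearance 385.14 + origin terminal 592.52 + freight 2344.28 + insurance 110.71 + destination terminal 1253.40 + duty 3748.07 = 133606.12
Buyer's account: 0.00

Seller's account: CAD 133606.12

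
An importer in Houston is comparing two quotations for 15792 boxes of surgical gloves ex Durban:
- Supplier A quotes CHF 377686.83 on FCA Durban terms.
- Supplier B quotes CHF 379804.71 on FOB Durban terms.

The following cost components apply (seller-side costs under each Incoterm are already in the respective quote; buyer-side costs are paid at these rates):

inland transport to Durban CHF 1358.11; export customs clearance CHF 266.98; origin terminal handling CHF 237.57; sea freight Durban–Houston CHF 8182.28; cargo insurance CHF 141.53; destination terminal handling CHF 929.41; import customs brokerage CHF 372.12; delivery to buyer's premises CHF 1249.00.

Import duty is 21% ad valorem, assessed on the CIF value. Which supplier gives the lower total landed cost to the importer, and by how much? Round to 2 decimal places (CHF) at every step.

Supplier A is cheaper by CHF 2275.18

Supplier A (FCA):
CIF value = FCA price + origin terminal + freight + insurance = 377686.83 + 237.57 + 8182.28 + 141.53 = 386248.21
Import duty = 386248.21 × 21% = 81112.12
Buyer bears (A): 237.57 + 8182.28 + 141.53 + 929.41 + 372.12 + 1249.00 = 11111.91
Landed cost (A) = invoice 377686.83 + 11111.91 + duty 81112.12 = 469910.86
Supplier B (FOB):
CIF value = FOB price + freight + insurance = 379804.71 + 8182.28 + 141.53 = 388128.52
Import duty = 388128.52 × 21% = 81506.99
Buyer bears (B): 8182.28 + 141.53 + 929.41 + 372.12 + 1249.00 = 10874.34
Landed cost (B) = invoice 379804.71 + 10874.34 + duty 81506.99 = 472186.04
Difference = |469910.86 − 472186.04| = 2275.18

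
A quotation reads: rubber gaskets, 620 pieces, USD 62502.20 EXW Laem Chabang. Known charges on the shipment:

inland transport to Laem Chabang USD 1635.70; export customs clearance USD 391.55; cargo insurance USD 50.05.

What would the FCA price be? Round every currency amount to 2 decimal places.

FCA price: USD 64529.45

Not relevant to the conversion: insurance — on the buyer under both terms; not part of either seller's price.
From EXW to FCA, the seller additionally bears: inland to port, export clearance.
FCA price = 62502.20 + 1635.70 + 391.55 = 64529.45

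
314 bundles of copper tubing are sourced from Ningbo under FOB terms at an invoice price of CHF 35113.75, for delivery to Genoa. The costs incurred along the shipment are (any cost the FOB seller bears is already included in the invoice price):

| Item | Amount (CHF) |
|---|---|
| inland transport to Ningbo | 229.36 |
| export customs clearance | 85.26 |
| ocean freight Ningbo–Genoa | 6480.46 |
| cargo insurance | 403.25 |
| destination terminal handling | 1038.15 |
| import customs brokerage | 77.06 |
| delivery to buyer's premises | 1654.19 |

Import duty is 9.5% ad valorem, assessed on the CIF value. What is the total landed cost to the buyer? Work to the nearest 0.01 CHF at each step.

FOB: the seller bears costs until goods are on board at the origin port; the buyer bears freight, insurance and all costs thereafter.
Already in the invoice (seller's account under FOB): inland to port, export clearance — exclude.
CIF value = FOB price + freight + insurance = 35113.75 + 6480.46 + 403.25 = 41997.46
Import duty = 41997.46 × 9.5% = 3989.76
Buyer bears: freight 6480.46 + insurance 403.25 + destination terminal 1038.15 + brokerage 77.06 + delivery 1654.19 + duty 3989.76 = 13642.87
Landed cost = invoice 35113.75 + 13642.87 = 48756.62

Total landed cost: CHF 48756.62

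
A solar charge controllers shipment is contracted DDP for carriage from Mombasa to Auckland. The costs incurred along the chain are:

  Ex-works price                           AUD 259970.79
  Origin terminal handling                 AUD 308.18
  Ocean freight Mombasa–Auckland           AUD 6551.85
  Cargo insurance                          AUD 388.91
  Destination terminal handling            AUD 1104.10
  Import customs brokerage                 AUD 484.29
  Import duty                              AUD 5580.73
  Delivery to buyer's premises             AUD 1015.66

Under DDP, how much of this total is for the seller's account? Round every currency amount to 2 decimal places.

Seller's account: AUD 275404.51

DDP: the seller bears all costs including import duty.
Seller's account: goods 259970.79 + origin terminal 308.18 + freight 6551.85 + insurance 388.91 + destination terminal 1104.10 + brokerage 484.29 + duty 5580.73 + delivery 1015.66 = 275404.51
Buyer's account: 0.00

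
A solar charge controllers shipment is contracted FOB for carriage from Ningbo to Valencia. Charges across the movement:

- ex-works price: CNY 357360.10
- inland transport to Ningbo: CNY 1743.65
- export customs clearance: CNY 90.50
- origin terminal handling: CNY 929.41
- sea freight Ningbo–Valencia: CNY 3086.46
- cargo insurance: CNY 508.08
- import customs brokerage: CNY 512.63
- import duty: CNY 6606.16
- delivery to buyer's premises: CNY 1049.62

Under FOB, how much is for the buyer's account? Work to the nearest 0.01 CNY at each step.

Buyer's account: CNY 11762.95

FOB: the seller bears costs until goods are on board at the origin port; the buyer bears freight, insurance and all costs thereafter.
Seller's account: goods 357360.10 + inland to port 1743.65 + export clearance 90.50 + origin terminal 929.41 = 360123.66
Buyer's account: freight 3086.46 + insurance 508.08 + brokerage 512.63 + duty 6606.16 + delivery 1049.62 = 11762.95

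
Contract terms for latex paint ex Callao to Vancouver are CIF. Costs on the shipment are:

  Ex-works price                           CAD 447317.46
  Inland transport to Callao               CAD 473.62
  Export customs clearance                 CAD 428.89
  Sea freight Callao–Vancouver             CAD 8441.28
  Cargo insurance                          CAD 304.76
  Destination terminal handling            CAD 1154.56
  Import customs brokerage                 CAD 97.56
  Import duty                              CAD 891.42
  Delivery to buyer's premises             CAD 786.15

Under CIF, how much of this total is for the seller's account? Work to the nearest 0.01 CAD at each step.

CIF: the seller pays costs through ocean freight and marine insurance to the destination port.
Seller's account: goods 447317.46 + inland to port 473.62 + export clearance 428.89 + freight 8441.28 + insurance 304.76 = 456966.01
Buyer's account: destination terminal 1154.56 + brokerage 97.56 + duty 891.42 + delivery 786.15 = 2929.69

Seller's account: CAD 456966.01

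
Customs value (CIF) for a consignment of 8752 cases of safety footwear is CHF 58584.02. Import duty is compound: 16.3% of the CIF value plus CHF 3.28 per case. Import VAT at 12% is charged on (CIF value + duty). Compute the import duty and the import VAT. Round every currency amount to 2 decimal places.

Ad valorem component: 58584.02 × 16.3% = 9549.20
Specific component: 8752 × 3.28 = 28706.56
Import duty = 9549.20 + 28706.56 = 38255.76
VAT base = CIF + duty = 58584.02 + 38255.76 = 96839.78
Import VAT = 96839.78 × 12% = 11620.77

Import duty: CHF 38255.76; import VAT: CHF 11620.77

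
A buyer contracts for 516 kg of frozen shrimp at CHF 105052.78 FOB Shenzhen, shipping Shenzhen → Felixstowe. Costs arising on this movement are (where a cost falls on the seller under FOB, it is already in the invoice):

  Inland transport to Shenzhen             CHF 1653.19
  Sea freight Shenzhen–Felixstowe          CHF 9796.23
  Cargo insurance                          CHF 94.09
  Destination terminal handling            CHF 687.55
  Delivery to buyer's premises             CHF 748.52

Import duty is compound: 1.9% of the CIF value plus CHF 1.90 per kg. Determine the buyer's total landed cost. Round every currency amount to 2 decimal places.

Total landed cost: CHF 119543.49

FOB: the seller bears costs until goods are on board at the origin port; the buyer bears freight, insurance and all costs thereafter.
Already in the invoice (seller's account under FOB): inland to port — exclude.
CIF value = FOB price + freight + insurance = 105052.78 + 9796.23 + 94.09 = 114943.10
Ad valorem component: 114943.10 × 1.9% = 2183.92
Specific component: 516 × 1.90 = 980.40
Import duty = 2183.92 + 980.40 = 3164.32
Buyer bears: freight 9796.23 + insurance 94.09 + destination terminal 687.55 + delivery 748.52 + duty 3164.32 = 14490.71
Landed cost = invoice 105052.78 + 14490.71 = 119543.49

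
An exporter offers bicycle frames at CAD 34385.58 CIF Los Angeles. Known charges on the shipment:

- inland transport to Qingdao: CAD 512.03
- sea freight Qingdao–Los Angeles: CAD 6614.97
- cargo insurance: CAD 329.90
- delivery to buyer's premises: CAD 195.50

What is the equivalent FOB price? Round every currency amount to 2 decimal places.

FOB price: CAD 27440.71

Not relevant to the conversion: inland to port — on the seller under both CIF and FOB; already in the CIF price and stays in the FOB price. delivery — on the buyer under both terms; not part of either seller's price.
From CIF to FOB, the seller no longer bears: freight, insurance.
FOB price = 34385.58 − 6614.97 − 329.90 = 27440.71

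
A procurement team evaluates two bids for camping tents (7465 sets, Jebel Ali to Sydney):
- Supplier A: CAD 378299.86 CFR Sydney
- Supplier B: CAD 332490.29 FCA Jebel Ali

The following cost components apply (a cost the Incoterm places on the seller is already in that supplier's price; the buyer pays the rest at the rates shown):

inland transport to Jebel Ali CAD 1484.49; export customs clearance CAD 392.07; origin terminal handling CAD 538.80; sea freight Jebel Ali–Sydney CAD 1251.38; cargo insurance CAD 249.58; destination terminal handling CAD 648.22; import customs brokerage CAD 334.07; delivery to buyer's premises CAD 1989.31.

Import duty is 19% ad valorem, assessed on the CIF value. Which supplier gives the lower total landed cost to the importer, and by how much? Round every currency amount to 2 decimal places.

Supplier A (CFR):
CIF value = CFR price + insurance = 378299.86 + 249.58 = 378549.44
Import duty = 378549.44 × 19% = 71924.39
Buyer bears (A): 249.58 + 648.22 + 334.07 + 1989.31 = 3221.18
Landed cost (A) = invoice 378299.86 + 3221.18 + duty 71924.39 = 453445.43
Supplier B (FCA):
CIF value = FCA price + origin terminal + freight + insurance = 332490.29 + 538.80 + 1251.38 + 249.58 = 334530.05
Import duty = 334530.05 × 19% = 63560.71
Buyer bears (B): 538.80 + 1251.38 + 249.58 + 648.22 + 334.07 + 1989.31 = 5011.36
Landed cost (B) = invoice 332490.29 + 5011.36 + duty 63560.71 = 401062.36
Difference = |453445.43 − 401062.36| = 52383.07

Supplier B is cheaper by CAD 52383.07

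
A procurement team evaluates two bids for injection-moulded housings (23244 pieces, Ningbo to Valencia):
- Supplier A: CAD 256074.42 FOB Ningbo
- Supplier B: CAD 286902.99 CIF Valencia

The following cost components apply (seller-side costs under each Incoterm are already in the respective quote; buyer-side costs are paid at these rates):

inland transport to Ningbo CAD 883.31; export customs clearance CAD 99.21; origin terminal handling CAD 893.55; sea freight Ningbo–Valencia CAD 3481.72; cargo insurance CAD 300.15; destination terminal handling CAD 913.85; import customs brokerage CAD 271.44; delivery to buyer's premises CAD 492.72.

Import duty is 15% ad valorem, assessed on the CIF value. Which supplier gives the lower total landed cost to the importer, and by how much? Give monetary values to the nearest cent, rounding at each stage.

Supplier A (FOB):
CIF value = FOB price + freight + insurance = 256074.42 + 3481.72 + 300.15 = 259856.29
Import duty = 259856.29 × 15% = 38978.44
Buyer bears (A): 3481.72 + 300.15 + 913.85 + 271.44 + 492.72 = 5459.88
Landed cost (A) = invoice 256074.42 + 5459.88 + duty 38978.44 = 300512.74
Supplier B (CIF):
The CIF price already equals the CIF value: 286902.99
Import duty = 286902.99 × 15% = 43035.45
Buyer bears (B): 913.85 + 271.44 + 492.72 = 1678.01
Landed cost (B) = invoice 286902.99 + 1678.01 + duty 43035.45 = 331616.45
Difference = |300512.74 − 331616.45| = 31103.71

Supplier A is cheaper by CAD 31103.71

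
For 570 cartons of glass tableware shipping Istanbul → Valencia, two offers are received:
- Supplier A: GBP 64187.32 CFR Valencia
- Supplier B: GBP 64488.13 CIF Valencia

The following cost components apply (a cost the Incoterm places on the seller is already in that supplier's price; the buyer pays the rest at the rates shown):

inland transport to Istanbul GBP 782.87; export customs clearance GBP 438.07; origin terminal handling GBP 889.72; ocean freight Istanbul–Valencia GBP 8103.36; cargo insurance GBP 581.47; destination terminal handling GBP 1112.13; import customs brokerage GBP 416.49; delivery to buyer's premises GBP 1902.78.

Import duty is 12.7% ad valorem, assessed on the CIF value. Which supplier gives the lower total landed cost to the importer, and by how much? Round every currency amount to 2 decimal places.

Supplier B is cheaper by GBP 316.31

Supplier A (CFR):
CIF value = CFR price + insurance = 64187.32 + 581.47 = 64768.79
Import duty = 64768.79 × 12.7% = 8225.64
Buyer bears (A): 581.47 + 1112.13 + 416.49 + 1902.78 = 4012.87
Landed cost (A) = invoice 64187.32 + 4012.87 + duty 8225.64 = 76425.83
Supplier B (CIF):
The CIF price already equals the CIF value: 64488.13
Import duty = 64488.13 × 12.7% = 8189.99
Buyer bears (B): 1112.13 + 416.49 + 1902.78 = 3431.40
Landed cost (B) = invoice 64488.13 + 3431.40 + duty 8189.99 = 76109.52
Difference = |76425.83 − 76109.52| = 316.31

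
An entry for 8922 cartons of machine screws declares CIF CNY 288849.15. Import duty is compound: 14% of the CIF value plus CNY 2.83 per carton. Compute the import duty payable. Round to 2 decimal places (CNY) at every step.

Import duty: CNY 65688.14

Ad valorem component: 288849.15 × 14% = 40438.88
Specific component: 8922 × 2.83 = 25249.26
Import duty = 40438.88 + 25249.26 = 65688.14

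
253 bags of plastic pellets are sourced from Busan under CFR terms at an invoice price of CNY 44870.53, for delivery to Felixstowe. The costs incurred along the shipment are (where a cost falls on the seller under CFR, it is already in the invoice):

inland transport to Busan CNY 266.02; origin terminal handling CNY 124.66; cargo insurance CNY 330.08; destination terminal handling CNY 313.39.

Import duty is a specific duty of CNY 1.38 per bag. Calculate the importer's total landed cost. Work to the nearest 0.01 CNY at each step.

CFR: the seller pays costs through ocean freight to the destination port, but not insurance.
Already in the invoice (seller's account under CFR): inland to port, origin terminal — exclude.
CIF value = CFR price + insurance = 44870.53 + 330.08 = 45200.61
Import duty = 253 × 1.38 = 349.14
Buyer bears: insurance 330.08 + destination terminal 313.39 + duty 349.14 = 992.61
Landed cost = invoice 44870.53 + 992.61 = 45863.14

Total landed cost: CNY 45863.14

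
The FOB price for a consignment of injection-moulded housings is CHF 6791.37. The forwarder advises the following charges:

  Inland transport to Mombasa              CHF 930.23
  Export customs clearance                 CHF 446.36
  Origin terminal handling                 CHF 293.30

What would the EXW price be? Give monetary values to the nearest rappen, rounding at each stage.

EXW price: CHF 5121.48

From FOB to EXW, the seller no longer bears: inland to port, export clearance, origin terminal.
EXW price = 6791.37 − 930.23 − 446.36 − 293.30 = 5121.48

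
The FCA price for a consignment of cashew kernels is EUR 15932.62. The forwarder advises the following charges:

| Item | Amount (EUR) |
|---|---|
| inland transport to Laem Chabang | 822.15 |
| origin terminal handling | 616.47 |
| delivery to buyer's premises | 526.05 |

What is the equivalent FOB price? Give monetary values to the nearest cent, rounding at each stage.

Not relevant to the conversion: inland to port — on the seller under both FCA and FOB; already in the FCA price and stays in the FOB price. delivery — on the buyer under both terms; not part of either seller's price.
From FCA to FOB, the seller additionally bears: origin terminal.
FOB price = 15932.62 + 616.47 = 16549.09

FOB price: EUR 16549.09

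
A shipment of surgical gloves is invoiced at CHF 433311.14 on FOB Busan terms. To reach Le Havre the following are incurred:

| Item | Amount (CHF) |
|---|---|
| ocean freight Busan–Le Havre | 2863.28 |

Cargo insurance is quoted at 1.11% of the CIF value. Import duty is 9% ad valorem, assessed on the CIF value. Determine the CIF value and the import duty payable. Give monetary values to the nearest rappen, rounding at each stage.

CIF value: CHF 441070.30; import duty: CHF 39696.33

Let C be the CIF value. C = FOB price + freight + 1.11% × C
C − 1.11% × C = 433311.14 + 2863.28
0.9889 × C = 436174.42
C = 436174.42 / 0.9889 = 441070.30
Insurance premium = 1.11% × 441070.30 = 4895.88
Import duty = 441070.30 × 9% = 39696.33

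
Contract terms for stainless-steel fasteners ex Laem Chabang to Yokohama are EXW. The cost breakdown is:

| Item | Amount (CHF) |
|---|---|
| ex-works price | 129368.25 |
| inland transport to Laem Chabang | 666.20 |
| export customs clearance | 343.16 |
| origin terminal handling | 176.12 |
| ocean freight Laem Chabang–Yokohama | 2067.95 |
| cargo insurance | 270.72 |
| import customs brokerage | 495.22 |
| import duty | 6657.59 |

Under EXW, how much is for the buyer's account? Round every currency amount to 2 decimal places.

Buyer's account: CHF 10676.96

EXW: the seller makes goods available at their premises; the buyer bears all onward costs.
Seller's account: goods 129368.25 = 129368.25
Buyer's account: inland to port 666.20 + export clearance 343.16 + origin terminal 176.12 + freight 2067.95 + insurance 270.72 + brokerage 495.22 + duty 6657.59 = 10676.96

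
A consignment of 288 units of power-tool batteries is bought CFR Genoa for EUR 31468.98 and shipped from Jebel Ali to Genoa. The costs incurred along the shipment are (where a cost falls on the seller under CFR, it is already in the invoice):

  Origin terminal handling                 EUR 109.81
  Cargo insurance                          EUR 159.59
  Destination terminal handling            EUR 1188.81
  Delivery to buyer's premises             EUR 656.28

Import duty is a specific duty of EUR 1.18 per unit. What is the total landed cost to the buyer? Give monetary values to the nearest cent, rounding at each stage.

Total landed cost: EUR 33813.50

CFR: the seller pays costs through ocean freight to the destination port, but not insurance.
Already in the invoice (seller's account under CFR): origin terminal — exclude.
CIF value = CFR price + insurance = 31468.98 + 159.59 = 31628.57
Import duty = 288 × 1.18 = 339.84
Buyer bears: insurance 159.59 + destination terminal 1188.81 + delivery 656.28 + duty 339.84 = 2344.52
Landed cost = invoice 31468.98 + 2344.52 = 33813.50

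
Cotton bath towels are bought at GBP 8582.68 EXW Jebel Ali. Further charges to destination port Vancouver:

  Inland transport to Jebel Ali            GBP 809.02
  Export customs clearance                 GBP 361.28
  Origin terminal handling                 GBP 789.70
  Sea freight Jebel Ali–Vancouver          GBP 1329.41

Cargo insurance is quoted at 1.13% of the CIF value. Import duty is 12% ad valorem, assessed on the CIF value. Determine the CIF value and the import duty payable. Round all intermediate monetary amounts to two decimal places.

Let C be the CIF value. C = EXW price + pre-shipment costs + freight + 1.13% × C
C − 1.13% × C = 8582.68 + 809.02 + 361.28 + 789.70 + 1329.41
0.9887 × C = 11872.09
C = 11872.09 / 0.9887 = 12007.78
Insurance premium = 1.13% × 12007.78 = 135.69
Import duty = 12007.78 × 12% = 1440.93

CIF value: GBP 12007.78; import duty: GBP 1440.93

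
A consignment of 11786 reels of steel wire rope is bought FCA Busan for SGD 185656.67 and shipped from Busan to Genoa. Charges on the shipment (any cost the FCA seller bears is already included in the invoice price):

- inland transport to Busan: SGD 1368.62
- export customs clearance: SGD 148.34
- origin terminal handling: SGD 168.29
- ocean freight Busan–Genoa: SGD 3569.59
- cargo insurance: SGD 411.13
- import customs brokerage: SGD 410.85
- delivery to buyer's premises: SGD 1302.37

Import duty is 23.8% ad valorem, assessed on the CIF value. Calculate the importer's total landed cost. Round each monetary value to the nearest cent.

Total landed cost: SGD 236692.65

FCA: the seller delivers export-cleared goods to the carrier; the buyer bears costs from that point.
Already in the invoice (seller's account under FCA): inland to port, export clearance — exclude.
CIF value = FCA price + origin terminal + freight + insurance = 185656.67 + 168.29 + 3569.59 + 411.13 = 189805.68
Import duty = 189805.68 × 23.8% = 45173.75
Buyer bears: origin terminal 168.29 + freight 3569.59 + insurance 411.13 + brokerage 410.85 + delivery 1302.37 + duty 45173.75 = 51035.98
Landed cost = invoice 185656.67 + 51035.98 = 236692.65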